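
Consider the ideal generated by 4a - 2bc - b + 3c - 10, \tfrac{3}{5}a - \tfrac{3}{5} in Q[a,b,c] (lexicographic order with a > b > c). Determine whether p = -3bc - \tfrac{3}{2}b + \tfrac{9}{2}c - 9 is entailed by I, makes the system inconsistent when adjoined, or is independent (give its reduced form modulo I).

-3bc - \tfrac{3}{2}b + \tfrac{9}{2}c - 9 lies in I (it reduces to 0).

First compute the reduced Gröbner basis of I by Buchberger's algorithm.
f_1 = 4a - 2bc - b + 3c - 10, LT = a.
f_2 = \tfrac{3}{5}a - \tfrac{3}{5}, LT = a.

S(f_1,f_2): lcm = a. S = -\tfrac{1}{2}bc - \tfrac{1}{4}b + \tfrac{3}{4}c - \tfrac{3}{2}.
  leading term bc: no divisor's leading term divides it; move -\tfrac{1}{2}bc to the remainder.
  leading term b: no divisor's leading term divides it; move -\tfrac{1}{4}b to the remainder.
  leading term c: no divisor's leading term divides it; move \tfrac{3}{4}c to the remainder.
  leading term 1: no divisor's leading term divides it; move -\tfrac{3}{2} to the remainder.
  remainder -\tfrac{1}{2}bc - \tfrac{1}{4}b + \tfrac{3}{4}c - \tfrac{3}{2} ≠ 0; add h_3 = -\tfrac{1}{2}bc - \tfrac{1}{4}b + \tfrac{3}{4}c - \tfrac{3}{2} to the basis.

The other S-polynomials (S(f_1,h_3), S(f_2,h_3)) all reduce to 0 modulo the current basis, so we have a Gröbner basis.
Inter-reduce: drop elements whose leading term is divisible by another's, tail-reduce, and make monic.
Reduced Gröbner basis: {a - 1, bc + \tfrac{1}{2}b - \tfrac{3}{2}c + 3}.
Label its elements g_1 = a - 1, g_2 = bc + \tfrac{1}{2}b - \tfrac{3}{2}c + 3.

Reduce p = -3bc - \tfrac{3}{2}b + \tfrac{9}{2}c - 9 modulo G:
  leading term bc: subtract (-3)·g_2 from -3bc - \tfrac{3}{2}b + \tfrac{9}{2}c - 9 → 0
  normal form = 0.
Since the normal form is 0, p ∈ I.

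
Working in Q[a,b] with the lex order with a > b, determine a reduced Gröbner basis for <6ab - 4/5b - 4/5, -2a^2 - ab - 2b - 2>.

f_1 = 6ab - 4/5b - 4/5, LT = ab.
f_2 = -2a^2 - ab - 2b - 2, LT = a^2.

S(f_1,f_2): lcm = a^2b. S = -1/2ab^2 - 2/15ab - 2/15a - b^2 - b.
  leading term ab^2: subtract (-1/12b)·f_1 from -1/2ab^2 - 2/15ab - 2/15a - b^2 - b → -2/15ab - 2/15a - 16/15b^2 - 16/15b
  leading term ab: subtract (-1/45)·f_1 from -2/15ab - 2/15a - 16/15b^2 - 16/15b → -2/15a - 16/15b^2 - 244/225b - 4/225
  leading term a: no divisor's leading term divides it; move -2/15a to the remainder.
  leading term b^2: no divisor's leading term divides it; move -16/15b^2 to the remainder.
  leading term b: no divisor's leading term divides it; move -244/225b to the remainder.
  leading term 1: no divisor's leading term divides it; move -4/225 to the remainder.
  remainder -2/15a - 16/15b^2 - 244/225b - 4/225 ≠ 0; add g_3 = -2/15a - 16/15b^2 - 244/225b - 4/225 to the basis.

S(f_1,g_3): lcm = ab. S = -8b^3 - 122/15b^2 - 4/15b - 2/15.
  leading term b^3: no divisor's leading term divides it; move -8b^3 to the remainder.
  leading term b^2: no divisor's leading term divides it; move -122/15b^2 to the remainder.
  leading term b: no divisor's leading term divides it; move -4/15b to the remainder.
  leading term 1: no divisor's leading term divides it; move -2/15 to the remainder.
  remainder -8b^3 - 122/15b^2 - 4/15b - 2/15 ≠ 0; add g_4 = -8b^3 - 122/15b^2 - 4/15b - 2/15 to the basis.

The other S-polynomials (S(f_2,g_3), S(f_1,g_4), S(f_2,g_4), S(g_3,g_4)) all reduce to 0 modulo the current basis, so we have a Gröbner basis.
Inter-reduce: drop elements whose leading term is divisible by another's, tail-reduce, and make monic.

G = {a + 8b^2 + 122/15b + 2/15, b^3 + 61/60b^2 + 1/30b + 1/60}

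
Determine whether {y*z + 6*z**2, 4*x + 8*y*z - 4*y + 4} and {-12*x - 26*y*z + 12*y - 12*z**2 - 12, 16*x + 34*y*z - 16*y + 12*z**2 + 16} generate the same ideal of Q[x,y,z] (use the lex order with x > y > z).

Yes, the ideals are equal.

Since reduced Gröbner bases are canonical representatives of ideals under a given ordering, it suffices to compute and compare them.
Buchberger on the first generating set:
f_1 = y*z + 6*z**2, LT = y*z.
f_2 = 4*x + 8*y*z - 4*y + 4, LT = x.

The S-polynomials (S(f_1,f_2)) all reduce to 0 modulo the current basis, so we have a Gröbner basis.
Inter-reduce: drop elements whose leading term is divisible by another's, tail-reduce, and make monic.
Reduced Gröbner basis: {x - y - 12*z**2 + 1, y*z + 6*z**2}.

Buchberger on the second generating set:
h_1 = -12*x - 26*y*z + 12*y - 12*z**2 - 12, LT = x.
h_2 = 16*x + 34*y*z - 16*y + 12*z**2 + 16, LT = x.

S(h_1,h_2): lcm = x. S = 1/24*y*z + 1/4*z**2.
  reduce S modulo (h_1, h_2):
  remainder 1/24*y*z + 1/4*z**2 ≠ 0; add k_3 = 1/24*y*z + 1/4*z**2 to the basis.

The other S-polynomials (S(h_1,k_3), S(h_2,k_3)) all reduce to 0 modulo the current basis, so we have a Gröbner basis.
Inter-reduce: drop elements whose leading term is divisible by another's, tail-reduce, and make monic.
Reduced Gröbner basis: {x - y - 12*z**2 + 1, y*z + 6*z**2}.

Same reduced basis, so the two generating sets span the same ideal.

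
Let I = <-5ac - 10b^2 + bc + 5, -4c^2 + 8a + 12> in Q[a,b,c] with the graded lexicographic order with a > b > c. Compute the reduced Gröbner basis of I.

Buchberger's algorithm terminates because the ascending chain of leading-term ideals stabilizes.

f_1 = -5ac - 10b^2 + bc + 5, LT = ac.
f_2 = -4c^2 + 8a + 12, LT = c^2.

S(f_1,f_2): lcm = ac^2. S = 2b^2c - 1/5bc^2 + 2a^2 + 3a - c.
  leading term b^2c: no divisor's leading term divides it; move 2b^2c to the remainder.
  leading term bc^2: subtract (1/20b)·f_2 from -1/5bc^2 + 2a^2 + 3a - c → 2a^2 - 2/5ab + 3a - 3/5b - c
  leading term a^2: no divisor's leading term divides it; move 2a^2 to the remainder.
  leading term ab: no divisor's leading term divides it; move -2/5ab to the remainder.
  leading term a: no divisor's leading term divides it; move 3a to the remainder.
  leading term b: no divisor's leading term divides it; move -3/5b to the remainder.
  leading term c: no divisor's leading term divides it; move -c to the remainder.
  remainder 2b^2c + 2a^2 - 2/5ab + 3a - 3/5b - c ≠ 0; add g_3 = 2b^2c + 2a^2 - 2/5ab + 3a - 3/5b - c to the basis.

S(f_1,g_3): lcm = ab^2c. S = 2b^4 - 1/5b^3c - a^3 + 1/5a^2b - 3/2a^2 + 3/10ab + 1/2ac - b^2.
  leading term b^4: no divisor's leading term divides it; move 2b^4 to the remainder.
  leading term b^3c: subtract (-1/10b)·g_3 from -1/5b^3c - a^3 + 1/5a^2b - 3/2a^2 + 3/10ab + 1/2ac - b^2 → -a^3 + 2/5a^2b - 1/25ab^2 - 3/2a^2 + 3/5ab + 1/2ac - 53/50b^2 - 1/10bc
  leading term a^3: no divisor's leading term divides it; move -a^3 to the remainder.
  leading term a^2b: no divisor's leading term divides it; move 2/5a^2b to the remainder.
  leading term ab^2: no divisor's leading term divides it; move -1/25ab^2 to the remainder.
  leading term a^2: no divisor's leading term divides it; move -3/2a^2 to the remainder.
  leading term ab: no divisor's leading term divides it; move 3/5ab to the remainder.
  leading term ac: subtract (-1/10)·f_1 from 1/2ac - 53/50b^2 - 1/10bc → -103/50b^2 + 1/2
  leading term b^2: no divisor's leading term divides it; move -103/50b^2 to the remainder.
  leading term 1: no divisor's leading term divides it; move 1/2 to the remainder.
  remainder 2b^4 - a^3 + 2/5a^2b - 1/25ab^2 - 3/2a^2 + 3/5ab - 103/50b^2 + 1/2 ≠ 0; add g_4 = 2b^4 - a^3 + 2/5a^2b - 1/25ab^2 - 3/2a^2 + 3/5ab - 103/50b^2 + 1/2 to the basis.

The other S-polynomials (S(f_2,g_3), S(f_1,g_4), S(f_2,g_4), S(g_3,g_4)) all reduce to 0 modulo the current basis, so we have a Gröbner basis.

G = {b^4 - 1/2a^3 + 1/5a^2b - 1/50ab^2 - 3/4a^2 + 3/10ab - 103/100b^2 + 1/4, b^2c + a^2 - 1/5ab + 3/2a - 3/10b - 1/2c, ac + 2b^2 - 1/5bc - 1, c^2 - 2a - 3}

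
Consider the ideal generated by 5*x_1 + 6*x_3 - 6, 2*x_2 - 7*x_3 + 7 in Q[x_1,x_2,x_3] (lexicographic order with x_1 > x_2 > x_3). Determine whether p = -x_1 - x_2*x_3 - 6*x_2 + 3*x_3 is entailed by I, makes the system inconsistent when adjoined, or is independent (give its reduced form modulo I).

First compute the reduced Gröbner basis of I by Buchberger's algorithm.
f_1 = 5*x_1 + 6*x_3 - 6, LT = x_1.
f_2 = 2*x_2 - 7*x_3 + 7, LT = x_2.

S(f_1,f_2): leading monomials are coprime, so the S-polynomial reduces to 0 (Buchberger's first criterion).
Every S-polynomial of the final basis reduces to 0, so we have a Gröbner basis.
Inter-reduce: drop elements whose leading term is divisible by another's, tail-reduce, and make monic.
Reduced Gröbner basis: {x_1 + 6/5*x_3 - 6/5, x_2 - 7/2*x_3 + 7/2}.
Label its elements g_1 = x_1 + 6/5*x_3 - 6/5, g_2 = x_2 - 7/2*x_3 + 7/2.

Reduce p = -x_1 - x_2*x_3 - 6*x_2 + 3*x_3 modulo G:
  leading term x_1: subtract (-1)·g_1 from -x_1 - x_2*x_3 - 6*x_2 + 3*x_3 → -x_2*x_3 - 6*x_2 + 21/5*x_3 - 6/5
  leading term x_2*x_3: subtract (-x_3)·g_2 from -x_2*x_3 - 6*x_2 + 21/5*x_3 - 6/5 → -6*x_2 - 7/2*x_3**2 + 77/10*x_3 - 6/5
  leading term x_2: subtract (-6)·g_2 from -6*x_2 - 7/2*x_3**2 + 77/10*x_3 - 6/5 → -7/2*x_3**2 - 133/10*x_3 + 99/5
  leading term x_3**2: no divisor's leading term divides it; move -7/2*x_3**2 to the remainder.
  leading term x_3: no divisor's leading term divides it; move -133/10*x_3 to the remainder.
  leading term 1: no divisor's leading term divides it; move 99/5 to the remainder.
  normal form = -7/2*x_3**2 - 133/10*x_3 + 99/5.
The normal form is nonzero, so p ∉ I. Since p minus its normal form lies in I, I + (p) = I + (r) where r = -7/2*x_3**2 - 133/10*x_3 + 99/5; decide whether this ideal is the whole ring.
Run Buchberger on G together with r (pairs among the g_i already reduce to 0 since G is a Gröbner basis):
g_1 = x_1 + 6/5*x_3 - 6/5, LT = x_1.
g_2 = x_2 - 7/2*x_3 + 7/2, LT = x_2.
r = -7/2*x_3**2 - 133/10*x_3 + 99/5, LT = x_3**2.

S(g_1,g_2): leading monomials are coprime, so the S-polynomial reduces to 0 (Buchberger's first criterion).
S(g_1,r): leading monomials are coprime, so the S-polynomial reduces to 0 (Buchberger's first criterion).
S(g_2,r): leading monomials are coprime, so the S-polynomial reduces to 0 (Buchberger's first criterion).
Every S-polynomial of the final basis reduces to 0, so we have a Gröbner basis.
Inter-reduce: drop elements whose leading term is divisible by another's, tail-reduce, and make monic.
Reduced Gröbner basis: {x_1 + 6/5*x_3 - 6/5, x_2 - 7/2*x_3 + 7/2, x_3**2 + 19/5*x_3 - 198/35}.
The reduced Gröbner basis of I + (p) is {x_1 + 6/5*x_3 - 6/5, x_2 - 7/2*x_3 + 7/2, x_3**2 + 19/5*x_3 - 198/35} ≠ {1}, a proper ideal, so the enlarged system stays consistent: p is independent of I, with normal form -7/2*x_3**2 - 133/10*x_3 + 99/5.

-x_1 - x_2*x_3 - 6*x_2 + 3*x_3 is independent of I; its normal form modulo I is -7/2*x_3**2 - 133/10*x_3 + 99/5.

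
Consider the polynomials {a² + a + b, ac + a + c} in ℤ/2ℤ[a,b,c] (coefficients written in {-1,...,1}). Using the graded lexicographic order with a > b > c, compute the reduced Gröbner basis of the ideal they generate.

G = {a² + a + b, ac + a + c, bc + a + b}

This is the nonlinear analogue of row-reducing a linear system.

f_1 = a² + a + b, LT = a².
f_2 = ac + a + c, LT = ac.

S(f_1,f_2): lcm = a²c. S = a² + bc.
  leading term a²: subtract (1)·f_1 from a² + bc → bc + a + b
  leading term bc: no divisor's leading term divides it; move bc to the remainder.
  leading term a: no divisor's leading term divides it; move a to the remainder.
  leading term b: no divisor's leading term divides it; move b to the remainder.
  remainder bc + a + b ≠ 0; add g_3 = bc + a + b to the basis.

The other S-polynomials (S(f_1,g_3), S(f_2,g_3)) all reduce to 0 modulo the current basis, so we have a Gröbner basis.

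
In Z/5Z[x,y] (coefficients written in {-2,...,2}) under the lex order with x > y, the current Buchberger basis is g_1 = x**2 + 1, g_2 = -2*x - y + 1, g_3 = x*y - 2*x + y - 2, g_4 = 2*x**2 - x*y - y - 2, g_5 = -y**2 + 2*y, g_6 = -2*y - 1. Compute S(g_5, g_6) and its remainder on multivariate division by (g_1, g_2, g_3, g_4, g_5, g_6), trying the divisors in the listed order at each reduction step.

lcm(LM(g_5), LM(g_6)) = y**2.
S = (lcm/LT(g_5))·g_5 − (lcm/LT(g_6))·g_6 = 0.
Reduce S modulo (g_1, g_2, g_3, g_4, g_5, g_6) in that order:
The remainder is 0, so this S-polynomial contributes no new basis element.

S(g_5, g_6) = 0; remainder on division = 0.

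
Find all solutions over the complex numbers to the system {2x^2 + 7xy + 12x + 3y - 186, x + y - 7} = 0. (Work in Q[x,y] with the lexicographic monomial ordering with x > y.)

Compute a lex Gröbner basis by Buchberger's algorithm.
f_1 = 2x^2 + 7xy + 12x + 3y - 186, LT = x^2.
f_2 = x + y - 7, LT = x.

S(f_1,f_2): lcm = x^2. S = 5/2xy + 13x + 3/2y - 93.
  leading term xy: subtract (5/2y)·f_2 from 5/2xy + 13x + 3/2y - 93 → 13x - 5/2y^2 + 19y - 93
  leading term x: subtract (13)·f_2 from 13x - 5/2y^2 + 19y - 93 → -5/2y^2 + 6y - 2
  leading term y^2: no divisor's leading term divides it; move -5/2y^2 to the remainder.
  leading term y: no divisor's leading term divides it; move 6y to the remainder.
  leading term 1: no divisor's leading term divides it; move -2 to the remainder.
  remainder -5/2y^2 + 6y - 2 ≠ 0; add h_3 = -5/2y^2 + 6y - 2 to the basis.

S(f_1,h_3): leading monomials are coprime, so the S-polynomial reduces to 0 (Buchberger's first criterion).
S(f_2,h_3): leading monomials are coprime, so the S-polynomial reduces to 0 (Buchberger's first criterion).
Every S-polynomial of the final basis reduces to 0, so we have a Gröbner basis.
Inter-reduce: drop elements whose leading term is divisible by another's, tail-reduce, and make monic.
Reduced Gröbner basis: {x + y - 7, y^2 - 12/5y + 4/5}.

Elimination: the polynomial y^2 - 12/5y + 4/5 lies in the elimination ideal for y, so y ∈ {2/5, 2}. For each such y, the remaining basis elements (now univariate) give the rest of the solution.
  y = 2/5: the earlier basis element becomes x - 33/5 = 0, giving x = 33/5 — point (33/5, 2/5).
  y = 2: the earlier basis element becomes x - 5 = 0, giving x = 5 — point (5, 2).

{(33/5, 2/5), (5, 2)}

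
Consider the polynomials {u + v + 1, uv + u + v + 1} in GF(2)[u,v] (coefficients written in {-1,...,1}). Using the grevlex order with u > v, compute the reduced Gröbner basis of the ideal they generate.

This is the nonlinear analogue of row-reducing a linear system.

f_1 = u + v + 1, LT = u.
f_2 = uv + u + v + 1, LT = uv.

S(f_1,f_2): lcm = uv. S = v^2 + u + 1.
  leading term v^2: no divisor's leading term divides it; move v^2 to the remainder.
  leading term u: subtract (1)·f_1 from u + 1 → v
  leading term v: no divisor's leading term divides it; move v to the remainder.
  remainder v^2 + v ≠ 0; add g_3 = v^2 + v to the basis.

The other S-polynomials (S(f_1,g_3), S(f_2,g_3)) all reduce to 0 modulo the current basis, so we have a Gröbner basis.
Inter-reduce: drop elements whose leading term is divisible by another's, tail-reduce, and make monic.

G = {v^2 + v, u + v + 1}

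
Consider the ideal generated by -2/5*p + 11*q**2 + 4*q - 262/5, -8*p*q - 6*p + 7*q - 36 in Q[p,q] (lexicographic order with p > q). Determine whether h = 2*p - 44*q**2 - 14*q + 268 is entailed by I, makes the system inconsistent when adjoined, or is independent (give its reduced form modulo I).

Adjoining 2*p - 44*q**2 - 14*q + 268 makes the ideal the whole ring: the system is inconsistent.

First compute the reduced Gröbner basis of I by Buchberger's algorithm.
f_1 = -2/5*p + 11*q**2 + 4*q - 262/5, LT = p.
f_2 = -8*p*q - 6*p + 7*q - 36, LT = p*q.

S(f_1,f_2): lcm = p*q. S = -3/4*p - 55/2*q**3 - 10*q**2 + 1055/8*q - 9/2.
  leading term p: subtract (15/8)·f_1 from -3/4*p - 55/2*q**3 - 10*q**2 + 1055/8*q - 9/2 → -55/2*q**3 - 245/8*q**2 + 995/8*q + 375/4
  leading term q**3: no divisor's leading term divides it; move -55/2*q**3 to the remainder.
  leading term q**2: no divisor's leading term divides it; move -245/8*q**2 to the remainder.
  leading term q: no divisor's leading term divides it; move 995/8*q to the remainder.
  leading term 1: no divisor's leading term divides it; move 375/4 to the remainder.
  remainder -55/2*q**3 - 245/8*q**2 + 995/8*q + 375/4 ≠ 0; add k_3 = -55/2*q**3 - 245/8*q**2 + 995/8*q + 375/4 to the basis.

The other S-polynomials (S(f_1,k_3), S(f_2,k_3)) all reduce to 0 modulo the current basis, so we have a Gröbner basis.
Inter-reduce: drop elements whose leading term is divisible by another's, tail-reduce, and make monic.
Reduced Gröbner basis: {p - 55/2*q**2 - 10*q + 131, q**3 + 49/44*q**2 - 199/44*q - 75/22}.
Label its elements g_1 = p - 55/2*q**2 - 10*q + 131, g_2 = q**3 + 49/44*q**2 - 199/44*q - 75/22.

Reduce h = 2*p - 44*q**2 - 14*q + 268 modulo G:
  leading term p: subtract (2)·g_1 from 2*p - 44*q**2 - 14*q + 268 → 11*q**2 + 6*q + 6
  leading term q**2: no divisor's leading term divides it; move 11*q**2 to the remainder.
  leading term q: no divisor's leading term divides it; move 6*q to the remainder.
  leading term 1: no divisor's leading term divides it; move 6 to the remainder.
  normal form = 11*q**2 + 6*q + 6.
The normal form is nonzero, so h ∉ I. Since h minus its normal form lies in I, I + (h) = I + (r) where r = 11*q**2 + 6*q + 6; decide whether this ideal is the whole ring.
Run Buchberger on G together with r (pairs among the g_i already reduce to 0 since G is a Gröbner basis):
g_1 = p - 55/2*q**2 - 10*q + 131, LT = p.
g_2 = q**3 + 49/44*q**2 - 199/44*q - 75/22, LT = q**3.
r = 11*q**2 + 6*q + 6, LT = q**2.

S(g_2,r): lcm = q**3. S = 25/44*q**2 - 223/44*q - 75/22.
  leading term q**2: subtract (25/484)·r from 25/44*q**2 - 223/44*q - 75/22 → -2603/484*q - 450/121
  leading term q: no divisor's leading term divides it; move -2603/484*q to the remainder.
  leading term 1: no divisor's leading term divides it; move -450/121 to the remainder.
  remainder -2603/484*q - 450/121 ≠ 0; add m_4 = -2603/484*q - 450/121 to the basis.

S(g_2,m_4): lcm = q**3. S = 48347/114532*q**2 - 199/44*q - 75/22.
  leading term q**2: subtract (48347/1259852)·r from 48347/114532*q**2 - 199/44*q - 75/22 → -5988049/1259852*q - 1146258/314963
  leading term q: subtract (5988049/6775609)·m_4 from -5988049/1259852*q - 1146258/314963 → -26280684/74531699
  leading term 1: no divisor's leading term divides it; move -26280684/74531699 to the remainder.
  remainder -26280684/74531699 ≠ 0; add m_5 = -26280684/74531699 to the basis.

The other S-polynomials (S(g_1,g_2), S(g_1,r), S(g_1,m_4), S(r,m_4), S(g_1,m_5), S(g_2,m_5), S(r,m_5), S(m_4,m_5)) all reduce to 0 modulo the current basis, so we have a Gröbner basis.
Inter-reduce: drop elements whose leading term is divisible by another's, tail-reduce, and make monic.
Reduced Gröbner basis: {1}.
The reduced Gröbner basis of I + (h) is {1}: the ideal is the whole ring, so the enlarged system has no common solution — adjoining h is inconsistent.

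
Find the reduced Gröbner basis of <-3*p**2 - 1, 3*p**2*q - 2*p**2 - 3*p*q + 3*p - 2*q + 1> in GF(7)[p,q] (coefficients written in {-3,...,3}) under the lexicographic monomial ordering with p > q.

G = {p - 3*q + 2, q**2 + q + 1}

The reduced Gröbner basis is the canonical form of the ideal for this ordering.

f_1 = -3*p**2 - 1, LT = p**2.
f_2 = 3*p**2*q - 2*p**2 - 3*p*q + 3*p - 2*q + 1, LT = p**2*q.

S(f_1,f_2): lcm = p**2*q. S = 3*p**2 + p*q - p + q + 2.
  leading term p**2: subtract (-1)·f_1 from 3*p**2 + p*q - p + q + 2 → p*q - p + q + 1
  leading term p*q: no divisor's leading term divides it; move p*q to the remainder.
  leading term p: no divisor's leading term divides it; move -p to the remainder.
  leading term q: no divisor's leading term divides it; move q to the remainder.
  leading term 1: no divisor's leading term divides it; move 1 to the remainder.
  remainder p*q - p + q + 1 ≠ 0; add g_3 = p*q - p + q + 1 to the basis.

S(f_1,g_3): lcm = p**2*q. S = p**2 - p*q - p - 2*q.
  leading term p**2: subtract (2)·f_1 from p**2 - p*q - p - 2*q → -p*q - p - 2*q + 2
  leading term p*q: subtract (-1)·g_3 from -p*q - p - 2*q + 2 → -2*p - q + 3
  leading term p: no divisor's leading term divides it; move -2*p to the remainder.
  leading term q: no divisor's leading term divides it; move -q to the remainder.
  leading term 1: no divisor's leading term divides it; move 3 to the remainder.
  remainder -2*p - q + 3 ≠ 0; add g_4 = -2*p - q + 3 to the basis.

S(f_2,g_3): lcm = p**2*q. S = -2*p**2 - 2*p*q - 3*q - 2.
  leading term p**2: subtract (3)·f_1 from -2*p**2 - 2*p*q - 3*q - 2 → -2*p*q - 3*q + 1
  leading term p*q: subtract (-2)·g_3 from -2*p*q - 3*q + 1 → -2*p - q + 3
  leading term p: subtract (1)·g_4 from -2*p - q + 3 → 0
  remainder 0.

S(f_1,g_4): lcm = p**2. S = 3*p*q - 2*p - 2.
  leading term p*q: subtract (3)·g_3 from 3*p*q - 2*p - 2 → p - 3*q + 2
  leading term p: subtract (3)·g_4 from p - 3*q + 2 → 0
  remainder 0.

S(f_2,g_4): lcm = p**2*q. S = -3*p**2 + 3*p*q**2 - 3*p*q + p - 3*q - 2.
  leading term p**2: subtract (1)·f_1 from -3*p**2 + 3*p*q**2 - 3*p*q + p - 3*q - 2 → 3*p*q**2 - 3*p*q + p - 3*q - 1
  leading term p*q**2: subtract (3*q)·g_3 from 3*p*q**2 - 3*p*q + p - 3*q - 1 → p - 3*q**2 + q - 1
  leading term p: subtract (3)·g_4 from p - 3*q**2 + q - 1 → -3*q**2 - 3*q - 3
  leading term q**2: no divisor's leading term divides it; move -3*q**2 to the remainder.
  leading term q: no divisor's leading term divides it; move -3*q to the remainder.
  leading term 1: no divisor's leading term divides it; move -3 to the remainder.
  remainder -3*q**2 - 3*q - 3 ≠ 0; add g_5 = -3*q**2 - 3*q - 3 to the basis.

S(g_3,g_4): lcm = p*q. S = -p + 3*q**2 - q + 1.
  leading term p: subtract (-3)·g_4 from -p + 3*q**2 - q + 1 → 3*q**2 + 3*q + 3
  leading term q**2: subtract (-1)·g_5 from 3*q**2 + 3*q + 3 → 0
  remainder 0.

S(f_1,g_5): leading monomials are coprime, so the S-polynomial reduces to 0 (Buchberger's first criterion).
S(f_2,g_5): lcm = p**2*q**2. S = 3*p**2*q - p**2 - p*q**2 + p*q - 3*q**2 - 2*q.
  leading term p**2*q: subtract (-q)·f_1 from 3*p**2*q - p**2 - p*q**2 + p*q - 3*q**2 - 2*q → -p**2 - p*q**2 + p*q - 3*q**2 - 3*q
  leading term p**2: subtract (-2)·f_1 from -p**2 - p*q**2 + p*q - 3*q**2 - 3*q → -p*q**2 + p*q - 3*q**2 - 3*q - 2
  leading term p*q**2: subtract (-q)·g_3 from -p*q**2 + p*q - 3*q**2 - 3*q - 2 → -2*q**2 - 2*q - 2
  leading term q**2: subtract (3)·g_5 from -2*q**2 - 2*q - 2 → 0
  remainder 0.

S(g_3,g_5): lcm = p*q**2. S = -2*p*q - p + q**2 + q.
  leading term p*q: subtract (-2)·g_3 from -2*p*q - p + q**2 + q → -3*p + q**2 + 3*q + 2
  leading term p: subtract (-2)·g_4 from -3*p + q**2 + 3*q + 2 → q**2 + q + 1
  leading term q**2: subtract (2)·g_5 from q**2 + q + 1 → 0
  remainder 0.

S(g_4,g_5): leading monomials are coprime, so the S-polynomial reduces to 0 (Buchberger's first criterion).
Every S-polynomial of the final basis reduces to 0, so we have a Gröbner basis.
Inter-reduce: drop elements whose leading term is divisible by another's, tail-reduce, and make monic.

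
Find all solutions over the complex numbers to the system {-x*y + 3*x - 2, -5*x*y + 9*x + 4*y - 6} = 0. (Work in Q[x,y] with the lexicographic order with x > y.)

{(2/3, 0), (2, 2)}

Compute a lex Gröbner basis by Buchberger's algorithm.
f_1 = -x*y + 3*x - 2, LT = x*y.
f_2 = -5*x*y + 9*x + 4*y - 6, LT = x*y.

S(f_1,f_2): lcm = x*y. S = -6/5*x + 4/5*y + 4/5.
  leading term x: no divisor's leading term divides it; move -6/5*x to the remainder.
  leading term y: no divisor's leading term divides it; move 4/5*y to the remainder.
  leading term 1: no divisor's leading term divides it; move 4/5 to the remainder.
  remainder -6/5*x + 4/5*y + 4/5 ≠ 0; add h_3 = -6/5*x + 4/5*y + 4/5 to the basis.

S(f_1,h_3): lcm = x*y. S = -3*x + 2/3*y**2 + 2/3*y + 2.
  leading term x: subtract (5/2)·h_3 from -3*x + 2/3*y**2 + 2/3*y + 2 → 2/3*y**2 - 4/3*y
  leading term y**2: no divisor's leading term divides it; move 2/3*y**2 to the remainder.
  leading term y: no divisor's leading term divides it; move -4/3*y to the remainder.
  remainder 2/3*y**2 - 4/3*y ≠ 0; add h_4 = 2/3*y**2 - 4/3*y to the basis.

The other S-polynomials (S(f_2,h_3), S(f_1,h_4), S(f_2,h_4), S(h_3,h_4)) all reduce to 0 modulo the current basis, so we have a Gröbner basis.
Inter-reduce: drop elements whose leading term is divisible by another's, tail-reduce, and make monic.
Reduced Gröbner basis: {x - 2/3*y - 2/3, y**2 - 2*y}.

The lex basis is triangular: the last element involves only y. Solving y**2 - 2*y = 0 gives y ∈ {0, 2}; substituting each value into the earlier elements determines the remaining variables.
  y = 0: the earlier basis element becomes x - 2/3 = 0, giving x = 2/3 — point (2/3, 0).
  y = 2: the earlier basis element becomes x - 2 = 0, giving x = 2 — point (2, 2).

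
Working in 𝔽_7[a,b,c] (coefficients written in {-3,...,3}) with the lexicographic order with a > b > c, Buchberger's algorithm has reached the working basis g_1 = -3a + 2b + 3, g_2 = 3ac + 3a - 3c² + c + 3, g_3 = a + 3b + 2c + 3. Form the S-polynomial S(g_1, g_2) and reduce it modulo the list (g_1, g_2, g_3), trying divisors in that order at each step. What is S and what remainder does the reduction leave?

lcm(LM(g_1), LM(g_2)) = ac.
S = (lcm/LT(g_1))·g_1 − (lcm/LT(g_2))·g_2 = -a - 3bc + c² + c - 1.
Reduce S modulo (g_1, g_2, g_3) in that order:
  leading term a: subtract (-2)·g_1 from -a - 3bc + c² + c - 1 → -3bc - 3b + c² + c - 2
  leading term bc: no divisor's leading term divides it; move -3bc to the remainder.
  leading term b: no divisor's leading term divides it; move -3b to the remainder.
  leading term c²: no divisor's leading term divides it; move c² to the remainder.
  leading term c: no divisor's leading term divides it; move c to the remainder.
  leading term 1: no divisor's leading term divides it; move -2 to the remainder.
The remainder -3bc - 3b + c² + c - 2 is nonzero, so it would be added as the next basis element.

S(g_1, g_2) = -a - 3bc + c² + c - 1; remainder on division = -3bc - 3b + c² + c - 2.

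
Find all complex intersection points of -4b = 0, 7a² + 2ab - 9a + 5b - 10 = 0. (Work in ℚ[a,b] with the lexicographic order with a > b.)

{(-5/7, 0), (2, 0)}

Compute a lex Gröbner basis by Buchberger's algorithm.
f_1 = -4b, LT = b.
f_2 = 7a² + 2ab - 9a + 5b - 10, LT = a².

The S-polynomials (S(f_1,f_2)) all reduce to 0 modulo the current basis, so we have a Gröbner basis.
Inter-reduce: drop elements whose leading term is divisible by another's, tail-reduce, and make monic.
Reduced Gröbner basis: {a² - 9/7a - 10/7, b}.

Since the basis is lex-ordered, b is univariate in b. Its roots are {0}. Back-substituting each root into the other basis elements fixes the other coordinates.
  b = 0: the earlier basis element becomes a² - 9/7a - 10/7 = 0, giving a = -5/7, 2 — points (-5/7, 0), (2, 0).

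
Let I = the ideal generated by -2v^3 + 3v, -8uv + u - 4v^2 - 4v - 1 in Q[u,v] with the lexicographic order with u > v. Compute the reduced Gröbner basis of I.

G = {u + 20/19v^2 + 12/19v - 1, v^3 - 3/2v}

f_1 = -2v^3 + 3v, LT = v^3.
f_2 = -8uv + u - 4v^2 - 4v - 1, LT = uv.

S(f_1,f_2): lcm = uv^3. S = 1/8uv^2 - 3/2uv - 1/2v^4 - 1/2v^3 - 1/8v^2.
  leading term uv^2: subtract (-1/64v)·f_2 from 1/8uv^2 - 3/2uv - 1/2v^4 - 1/2v^3 - 1/8v^2 → -95/64uv - 1/2v^4 - 9/16v^3 - 3/16v^2 - 1/64v
  leading term uv: subtract (95/512)·f_2 from -95/64uv - 1/2v^4 - 9/16v^3 - 3/16v^2 - 1/64v → -95/512u - 1/2v^4 - 9/16v^3 + 71/128v^2 + 93/128v + 95/512
  leading term u: no divisor's leading term divides it; move -95/512u to the remainder.
  leading term v^4: subtract (1/4v)·f_1 from -1/2v^4 - 9/16v^3 + 71/128v^2 + 93/128v + 95/512 → -9/16v^3 - 25/128v^2 + 93/128v + 95/512
  leading term v^3: subtract (9/32)·f_1 from -9/16v^3 - 25/128v^2 + 93/128v + 95/512 → -25/128v^2 - 15/128v + 95/512
  leading term v^2: no divisor's leading term divides it; move -25/128v^2 to the remainder.
  leading term v: no divisor's leading term divides it; move -15/128v to the remainder.
  leading term 1: no divisor's leading term divides it; move 95/512 to the remainder.
  remainder -95/512u - 25/128v^2 - 15/128v + 95/512 ≠ 0; add g_3 = -95/512u - 25/128v^2 - 15/128v + 95/512 to the basis.

The other S-polynomials (S(f_1,g_3), S(f_2,g_3)) all reduce to 0 modulo the current basis, so we have a Gröbner basis.
Inter-reduce: drop elements whose leading term is divisible by another's, tail-reduce, and make monic.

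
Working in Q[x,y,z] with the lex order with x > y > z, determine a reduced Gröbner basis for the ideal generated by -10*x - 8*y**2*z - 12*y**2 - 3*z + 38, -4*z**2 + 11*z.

f_1 = -10*x - 8*y**2*z - 12*y**2 - 3*z + 38, LT = x.
f_2 = -4*z**2 + 11*z, LT = z**2.

S(f_1,f_2): leading monomials are coprime, so the S-polynomial reduces to 0 (Buchberger's first criterion).
Every S-polynomial of the final basis reduces to 0, so we have a Gröbner basis.

G = {x + 4/5*y**2*z + 6/5*y**2 + 3/10*z - 19/5, z**2 - 11/4*z}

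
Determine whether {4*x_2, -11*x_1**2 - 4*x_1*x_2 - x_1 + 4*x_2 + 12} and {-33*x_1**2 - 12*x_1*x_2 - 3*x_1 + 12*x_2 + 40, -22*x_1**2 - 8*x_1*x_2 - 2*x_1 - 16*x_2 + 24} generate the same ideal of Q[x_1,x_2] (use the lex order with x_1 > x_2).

No, the ideals differ.

Since reduced Gröbner bases are canonical representatives of ideals under a given ordering, it suffices to compute and compare them.
Buchberger on the first generating set:
f_1 = 4*x_2, LT = x_2.
f_2 = -11*x_1**2 - 4*x_1*x_2 - x_1 + 4*x_2 + 12, LT = x_1**2.

The S-polynomials (S(f_1,f_2)) all reduce to 0 modulo the current basis, so we have a Gröbner basis.
Inter-reduce: drop elements whose leading term is divisible by another's, tail-reduce, and make monic.
Reduced Gröbner basis: {x_1**2 + 1/11*x_1 - 12/11, x_2}.

Buchberger on the second generating set:
h_1 = -33*x_1**2 - 12*x_1*x_2 - 3*x_1 + 12*x_2 + 40, LT = x_1**2.
h_2 = -22*x_1**2 - 8*x_1*x_2 - 2*x_1 - 16*x_2 + 24, LT = x_1**2.

S(h_1,h_2): lcm = x_1**2. S = -12/11*x_2 - 4/33.
  leading term x_2: no divisor's leading term divides it; move -12/11*x_2 to the remainder.
  leading term 1: no divisor's leading term divides it; move -4/33 to the remainder.
  remainder -12/11*x_2 - 4/33 ≠ 0; add k_3 = -12/11*x_2 - 4/33 to the basis.

The other S-polynomials (S(h_1,k_3), S(h_2,k_3)) all reduce to 0 modulo the current basis, so we have a Gröbner basis.
Inter-reduce: drop elements whose leading term is divisible by another's, tail-reduce, and make monic.
Reduced Gröbner basis: {x_1**2 + 5/99*x_1 - 116/99, x_2 + 1/9}.

These differ, so the ideals are not equal.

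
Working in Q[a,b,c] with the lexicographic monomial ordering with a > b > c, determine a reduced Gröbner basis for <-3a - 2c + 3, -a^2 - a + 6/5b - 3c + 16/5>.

f_1 = -3a - 2c + 3, LT = a.
f_2 = -a^2 - a + 6/5b - 3c + 16/5, LT = a^2.

S(f_1,f_2): lcm = a^2. S = 2/3ac - 2a + 6/5b - 3c + 16/5.
  leading term ac: subtract (-2/9c)·f_1 from 2/3ac - 2a + 6/5b - 3c + 16/5 → -2a + 6/5b - 4/9c^2 - 7/3c + 16/5
  leading term a: subtract (2/3)·f_1 from -2a + 6/5b - 4/9c^2 - 7/3c + 16/5 → 6/5b - 4/9c^2 - c + 6/5
  leading term b: no divisor's leading term divides it; move 6/5b to the remainder.
  leading term c^2: no divisor's leading term divides it; move -4/9c^2 to the remainder.
  leading term c: no divisor's leading term divides it; move -c to the remainder.
  leading term 1: no divisor's leading term divides it; move 6/5 to the remainder.
  remainder 6/5b - 4/9c^2 - c + 6/5 ≠ 0; add g_3 = 6/5b - 4/9c^2 - c + 6/5 to the basis.

The other S-polynomials (S(f_1,g_3), S(f_2,g_3)) all reduce to 0 modulo the current basis, so we have a Gröbner basis.
Inter-reduce: drop elements whose leading term is divisible by another's, tail-reduce, and make monic.

G = {a + 2/3c - 1, b - 10/27c^2 - 5/6c + 1}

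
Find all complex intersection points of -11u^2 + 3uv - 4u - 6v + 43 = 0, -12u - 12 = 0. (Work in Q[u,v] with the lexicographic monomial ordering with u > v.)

Compute a lex Gröbner basis by Buchberger's algorithm.
f_1 = -11u^2 + 3uv - 4u - 6v + 43, LT = u^2.
f_2 = -12u - 12, LT = u.

S(f_1,f_2): lcm = u^2. S = -3/11uv - 7/11u + 6/11v - 43/11.
  reduce S modulo (f_1, f_2):
  remainder 9/11v - 36/11 ≠ 0; add h_3 = 9/11v - 36/11 to the basis.

The other S-polynomials (S(f_1,h_3), S(f_2,h_3)) all reduce to 0 modulo the current basis, so we have a Gröbner basis.
Inter-reduce: drop elements whose leading term is divisible by another's, tail-reduce, and make monic.
Reduced Gröbner basis: {u + 1, v - 4}.

Elimination: the polynomial v - 4 lies in the elimination ideal for v, so v ∈ {4}. For each such v, the remaining basis elements (now univariate) give the rest of the solution.
  v = 4: the earlier basis element becomes u + 1 = 0, giving u = -1 — point (-1, 4).

{(-1, 4)}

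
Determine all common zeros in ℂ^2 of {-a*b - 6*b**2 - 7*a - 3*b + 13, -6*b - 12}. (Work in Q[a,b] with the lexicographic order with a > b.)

{(-1, -2)}

Compute a lex Gröbner basis by Buchberger's algorithm.
f_1 = -a*b - 7*a - 6*b**2 - 3*b + 13, LT = a*b.
f_2 = -6*b - 12, LT = b.

S(f_1,f_2): lcm = a*b. S = 5*a + 6*b**2 + 3*b - 13.
  leading term a: no divisor's leading term divides it; move 5*a to the remainder.
  leading term b**2: subtract (-b)·f_2 from 6*b**2 + 3*b - 13 → -9*b - 13
  leading term b: subtract (3/2)·f_2 from -9*b - 13 → 5
  leading term 1: no divisor's leading term divides it; move 5 to the remainder.
  remainder 5*a + 5 ≠ 0; add h_3 = 5*a + 5 to the basis.

S(f_1,h_3): lcm = a*b. S = 7*a + 6*b**2 + 2*b - 13.
  leading term a: subtract (7/5)·h_3 from 7*a + 6*b**2 + 2*b - 13 → 6*b**2 + 2*b - 20
  leading term b**2: subtract (-b)·f_2 from 6*b**2 + 2*b - 20 → -10*b - 20
  leading term b: subtract (5/3)·f_2 from -10*b - 20 → 0
  remainder 0.

S(f_2,h_3): leading monomials are coprime, so the S-polynomial reduces to 0 (Buchberger's first criterion).
Every S-polynomial of the final basis reduces to 0, so we have a Gröbner basis.
Inter-reduce: drop elements whose leading term is divisible by another's, tail-reduce, and make monic.
Reduced Gröbner basis: {a + 1, b + 2}.

Elimination: the polynomial b + 2 lies in the elimination ideal for b, so b ∈ {-2}. For each such b, the remaining basis elements (now univariate) give the rest of the solution.
  b = -2: the earlier basis element becomes a + 1 = 0, giving a = -1 — point (-1, -2).
Substituting each solution back into the original system confirms all equations vanish.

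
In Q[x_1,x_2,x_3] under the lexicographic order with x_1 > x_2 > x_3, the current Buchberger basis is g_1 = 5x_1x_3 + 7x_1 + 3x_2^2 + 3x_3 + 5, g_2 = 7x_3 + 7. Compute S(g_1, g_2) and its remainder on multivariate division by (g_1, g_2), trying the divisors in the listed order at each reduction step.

S(g_1, g_2) = 2/5x_1 + 3/5x_2^2 + 3/5x_3 + 1; remainder on division = 2/5x_1 + 3/5x_2^2 + 2/5.

lcm(LM(g_1), LM(g_2)) = x_1x_3.
S = (lcm/LT(g_1))·g_1 − (lcm/LT(g_2))·g_2 = 2/5x_1 + 3/5x_2^2 + 3/5x_3 + 1.
Reduce S modulo (g_1, g_2) in that order:
  leading term x_1: no divisor's leading term divides it; move 2/5x_1 to the remainder.
  leading term x_2^2: no divisor's leading term divides it; move 3/5x_2^2 to the remainder.
  leading term x_3: subtract (3/35)·g_2 from 3/5x_3 + 1 → 2/5
  leading term 1: no divisor's leading term divides it; move 2/5 to the remainder.
The remainder 2/5x_1 + 3/5x_2^2 + 2/5 is nonzero, so it would be added as the next basis element.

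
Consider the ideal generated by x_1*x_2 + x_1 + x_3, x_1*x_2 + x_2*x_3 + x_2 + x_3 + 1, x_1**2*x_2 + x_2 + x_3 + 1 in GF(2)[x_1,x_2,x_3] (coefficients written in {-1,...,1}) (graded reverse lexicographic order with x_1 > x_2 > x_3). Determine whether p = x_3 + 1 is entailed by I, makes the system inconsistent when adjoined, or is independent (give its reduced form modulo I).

x_3 + 1 is independent of I; its normal form modulo I is x_3 + 1.

First compute the reduced Gröbner basis of I by Buchberger's algorithm.
f_1 = x_1*x_2 + x_1 + x_3, LT = x_1*x_2.
f_2 = x_1*x_2 + x_2*x_3 + x_2 + x_3 + 1, LT = x_1*x_2.
f_3 = x_1**2*x_2 + x_2 + x_3 + 1, LT = x_1**2*x_2.

S(f_1,f_2): lcm = x_1*x_2. S = x_2*x_3 + x_1 + x_2 + 1.
  leading term x_2*x_3: no divisor's leading term divides it; move x_2*x_3 to the remainder.
  leading term x_1: no divisor's leading term divides it; move x_1 to the remainder.
  leading term x_2: no divisor's leading term divides it; move x_2 to the remainder.
  leading term 1: no divisor's leading term divides it; move 1 to the remainder.
  remainder x_2*x_3 + x_1 + x_2 + 1 ≠ 0; add h_4 = x_2*x_3 + x_1 + x_2 + 1 to the basis.

S(f_1,f_3): lcm = x_1**2*x_2. S = x_1**2 + x_1*x_3 + x_2 + x_3 + 1.
  leading term x_1**2: no divisor's leading term divides it; move x_1**2 to the remainder.
  leading term x_1*x_3: no divisor's leading term divides it; move x_1*x_3 to the remainder.
  leading term x_2: no divisor's leading term divides it; move x_2 to the remainder.
  leading term x_3: no divisor's leading term divides it; move x_3 to the remainder.
  leading term 1: no divisor's leading term divides it; move 1 to the remainder.
  remainder x_1**2 + x_1*x_3 + x_2 + x_3 + 1 ≠ 0; add h_5 = x_1**2 + x_1*x_3 + x_2 + x_3 + 1 to the basis.

S(f_2,f_3): lcm = x_1**2*x_2. S = x_1*x_2*x_3 + x_1*x_2 + x_1*x_3 + x_1 + x_2 + x_3 + 1.
  leading term x_1*x_2*x_3: subtract (x_3)·f_1 from x_1*x_2*x_3 + x_1*x_2 + x_1*x_3 + x_1 + x_2 + x_3 + 1 → x_1*x_2 + x_3**2 + x_1 + x_2 + x_3 + 1
  leading term x_1*x_2: subtract (1)·f_1 from x_1*x_2 + x_3**2 + x_1 + x_2 + x_3 + 1 → x_3**2 + x_2 + 1
  leading term x_3**2: no divisor's leading term divides it; move x_3**2 to the remainder.
  leading term x_2: no divisor's leading term divides it; move x_2 to the remainder.
  leading term 1: no divisor's leading term divides it; move 1 to the remainder.
  remainder x_3**2 + x_2 + 1 ≠ 0; add h_6 = x_3**2 + x_2 + 1 to the basis.

S(f_1,h_5): lcm = x_1**2*x_2. S = x_1*x_2*x_3 + x_1**2 + x_2**2 + x_1*x_3 + x_2*x_3 + x_2.
  leading term x_1*x_2*x_3: subtract (x_3)·f_1 from x_1*x_2*x_3 + x_1**2 + x_2**2 + x_1*x_3 + x_2*x_3 + x_2 → x_1**2 + x_2**2 + x_2*x_3 + x_3**2 + x_2
  leading term x_1**2: subtract (1)·h_5 from x_1**2 + x_2**2 + x_2*x_3 + x_3**2 + x_2 → x_2**2 + x_1*x_3 + x_2*x_3 + x_3**2 + x_3 + 1
  leading term x_2**2: no divisor's leading term divides it; move x_2**2 to the remainder.
  leading term x_1*x_3: no divisor's leading term divides it; move x_1*x_3 to the remainder.
  leading term x_2*x_3: subtract (1)·h_4 from x_2*x_3 + x_3**2 + x_3 + 1 → x_3**2 + x_1 + x_2 + x_3
  leading term x_3**2: subtract (1)·h_6 from x_3**2 + x_1 + x_2 + x_3 → x_1 + x_3 + 1
  leading term x_1: no divisor's leading term divides it; move x_1 to the remainder.
  leading term x_3: no divisor's leading term divides it; move x_3 to the remainder.
  leading term 1: no divisor's leading term divides it; move 1 to the remainder.
  remainder x_2**2 + x_1*x_3 + x_1 + x_3 + 1 ≠ 0; add h_7 = x_2**2 + x_1*x_3 + x_1 + x_3 + 1 to the basis.

The other S-polynomials (S(f_1,h_4), S(f_2,h_4), S(f_3,h_4), S(f_2,h_5), S(f_3,h_5), S(h_4,h_5), S(f_1,h_6), S(f_2,h_6), S(f_3,h_6), S(h_4,h_6), S(h_5,h_6), S(f_1,h_7), S(f_2,h_7), S(f_3,h_7), S(h_4,h_7), S(h_5,h_7), S(h_6,h_7)) all reduce to 0 modulo the current basis, so we have a Gröbner basis.
Inter-reduce: drop elements whose leading term is divisible by another's, tail-reduce, and make monic.
Reduced Gröbner basis: {x_1**2 + x_1*x_3 + x_2 + x_3 + 1, x_1*x_2 + x_1 + x_3, x_2**2 + x_1*x_3 + x_1 + x_3 + 1, x_2*x_3 + x_1 + x_2 + 1, x_3**2 + x_2 + 1}.
Label its elements g_1 = x_1**2 + x_1*x_3 + x_2 + x_3 + 1, g_2 = x_1*x_2 + x_1 + x_3, g_3 = x_2**2 + x_1*x_3 + x_1 + x_3 + 1, g_4 = x_2*x_3 + x_1 + x_2 + 1, g_5 = x_3**2 + x_2 + 1.

Reduce p = x_3 + 1 modulo G:
  leading term x_3: no divisor's leading term divides it; move x_3 to the remainder.
  leading term 1: no divisor's leading term divides it; move 1 to the remainder.
  normal form = x_3 + 1.
The normal form is nonzero, so p ∉ I. Since p minus its normal form lies in I, I + (p) = I + (r) where r = x_3 + 1; decide whether this ideal is the whole ring.
Run Buchberger on G together with r (pairs among the g_i already reduce to 0 since G is a Gröbner basis):
g_1 = x_1**2 + x_1*x_3 + x_2 + x_3 + 1, LT = x_1**2.
g_2 = x_1*x_2 + x_1 + x_3, LT = x_1*x_2.
g_3 = x_2**2 + x_1*x_3 + x_1 + x_3 + 1, LT = x_2**2.
g_4 = x_2*x_3 + x_1 + x_2 + 1, LT = x_2*x_3.
g_5 = x_3**2 + x_2 + 1, LT = x_3**2.
r = x_3 + 1, LT = x_3.

S(g_4,r): lcm = x_2*x_3. S = x_1 + 1.
  leading term x_1: no divisor's leading term divides it; move x_1 to the remainder.
  leading term 1: no divisor's leading term divides it; move 1 to the remainder.
  remainder x_1 + 1 ≠ 0; add m_7 = x_1 + 1 to the basis.

S(g_5,r): lcm = x_3**2. S = x_2 + x_3 + 1.
  leading term x_2: no divisor's leading term divides it; move x_2 to the remainder.
  leading term x_3: subtract (1)·r from x_3 + 1 → 0
  remainder x_2 ≠ 0; add m_8 = x_2 to the basis.

The other S-polynomials (S(g_1,g_2), S(g_1,g_3), S(g_1,g_4), S(g_1,g_5), S(g_1,r), S(g_2,g_3), S(g_2,g_4), S(g_2,g_5), S(g_2,r), S(g_3,g_4), S(g_3,g_5), S(g_3,r), S(g_4,g_5), S(g_1,m_7), S(g_2,m_7), S(g_3,m_7), S(g_4,m_7), S(g_5,m_7), S(r,m_7), S(g_1,m_8), S(g_2,m_8), S(g_3,m_8), S(g_4,m_8), S(g_5,m_8), S(r,m_8), S(m_7,m_8)) all reduce to 0 modulo the current basis, so we have a Gröbner basis.
Inter-reduce: drop elements whose leading term is divisible by another's, tail-reduce, and make monic.
Reduced Gröbner basis: {x_1 + 1, x_2, x_3 + 1}.
The reduced Gröbner basis of I + (p) is {x_1 + 1, x_2, x_3 + 1} ≠ {1}, a proper ideal, so the enlarged system stays consistent: p is independent of I, with normal form x_3 + 1.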